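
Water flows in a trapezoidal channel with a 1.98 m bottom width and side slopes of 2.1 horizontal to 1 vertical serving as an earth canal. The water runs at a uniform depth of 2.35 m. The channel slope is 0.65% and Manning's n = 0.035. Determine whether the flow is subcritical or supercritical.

subcritical

With bottom width b = 1.98 m and side slope z = 2.1: A = (b + zy)y = (1.98 + 2.1×2.35)×2.35 = 16.25 m²; P = b + 2y√(1+z²) = 1.98 + 2×2.35×2.326 = 12.91 m.
Hydraulic radius R = A/P = 16.25/12.91 = 1.259 m.
V = (1/n) R^(2/3) √S = (1/0.035) × 1.259^(2/3) × √0.0065 = 2.685 m/s. Hydraulic depth D_h = A/T = 16.25/11.85 = 1.371 m.
Froude number Fr = V/√(g·D_h) = 2.685/√(9.81×1.371) = 0.732, which is less than 1, so the flow is subcritical.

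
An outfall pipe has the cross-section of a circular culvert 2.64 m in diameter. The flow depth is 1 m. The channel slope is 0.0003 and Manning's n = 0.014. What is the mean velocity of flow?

For a circular section of diameter D = 2.64 m at depth y = 1 m, the central angle is θ = 2 arccos(1 − 2y/D) = 2.652 rad. Then A = (D²/8)(θ − sin θ) = 1.901 m² and P = Dθ/2 = 3.5 m.
Hydraulic radius R = A/P = 1.901/3.5 = 0.5429 m.
From Manning's equation, V = (1/n) R^(2/3) S^(1/2) = (1/0.014) × 0.5429^(2/3) × 0.0003^(1/2) = 0.823 m/s.

V = 0.823 m/s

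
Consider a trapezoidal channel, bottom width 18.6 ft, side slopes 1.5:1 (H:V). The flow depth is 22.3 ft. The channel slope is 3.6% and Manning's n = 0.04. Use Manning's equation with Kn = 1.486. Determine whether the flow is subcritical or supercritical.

With bottom width b = 18.6 ft and side slope z = 1.5: A = (b + zy)y = (18.6 + 1.5×22.3)×22.3 = 1161 ft²; P = b + 2y√(1+z²) = 18.6 + 2×22.3×1.803 = 99 ft.
Hydraulic radius R = A/P = 1161/99 = 11.72 ft.
V = (1.486/n) R^(2/3) √S = (1.486/0.04) × 11.72^(2/3) × √0.036 = 36.38 ft/s. Hydraulic depth D_h = A/T = 1161/85.5 = 13.58 ft.
Froude number Fr = V/√(g·D_h) = 36.38/√(32.2×13.58) = 1.74, which is greater than 1, so the flow is supercritical.

supercritical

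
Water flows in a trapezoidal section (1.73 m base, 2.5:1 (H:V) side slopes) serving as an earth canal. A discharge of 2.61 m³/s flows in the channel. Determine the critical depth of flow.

y_c = 0.484 m

At critical depth, Q² T / (g A³) = 1, i.e. A³/T = Q²/g = 2.61²/9.81 = 0.6944.
Trying y = 0.336 m: A³/T = 0.1888 — short.
Trying y = 0.592 m: A³/T = 1.463 — over.
Trying y = 0.484 m: A³/T = 0.6943 — ≈ 0.6944.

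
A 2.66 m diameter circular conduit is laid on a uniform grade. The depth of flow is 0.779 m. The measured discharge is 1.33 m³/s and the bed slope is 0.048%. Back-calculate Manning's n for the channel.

For a circular section of diameter D = 2.66 m at depth y = 0.779 m, the central angle is θ = 2 arccos(1 − 2y/D) = 2.287 rad. Then A = (D²/8)(θ − sin θ) = 1.356 m² and P = Dθ/2 = 3.042 m.
Hydraulic radius R = A/P = 1.356/3.042 = 0.4457 m.
Rearranging Manning's equation: n = (1/Q) A R^(2/3) S^(1/2) = (1/1.33) × 1.356 × 0.4457^(2/3) × √0.00048 = 0.013.

n = 0.013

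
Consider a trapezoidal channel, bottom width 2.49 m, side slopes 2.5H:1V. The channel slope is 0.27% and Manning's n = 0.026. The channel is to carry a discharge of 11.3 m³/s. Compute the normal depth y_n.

y_n = 1.23 m

Manning's equation rearranged: A R^(2/3) = nQ / (1·√S) = 0.026 × 11.3 / (√0.0027) = 5.654.
Try y = 0.961 m: A R^(2/3) = 3.394 — short.
Try y = 1.57 m: A R^(2/3) = 9.528 — over.
Try y = 1.23 m: A R^(2/3) = 5.656 — ≈ 5.654.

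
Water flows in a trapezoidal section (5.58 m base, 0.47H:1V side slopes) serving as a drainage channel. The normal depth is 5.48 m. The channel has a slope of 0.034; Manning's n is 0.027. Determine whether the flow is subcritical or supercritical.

With bottom width b = 5.58 m and side slope z = 0.47: A = (b + zy)y = (5.58 + 0.47×5.48)×5.48 = 44.69 m²; P = b + 2y√(1+z²) = 5.58 + 2×5.48×1.105 = 17.69 m.
Hydraulic radius R = A/P = 44.69/17.69 = 2.526 m.
V = (1/n) R^(2/3) √S = (1/0.027) × 2.526^(2/3) × √0.034 = 12.67 m/s. Hydraulic depth D_h = A/T = 44.69/10.73 = 4.165 m.
Froude number Fr = V/√(g·D_h) = 12.67/√(9.81×4.165) = 1.98, which is greater than 1, so the flow is supercritical.

supercritical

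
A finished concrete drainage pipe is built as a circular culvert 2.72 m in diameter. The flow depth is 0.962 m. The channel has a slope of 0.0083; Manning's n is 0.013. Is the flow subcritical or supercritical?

For a circular section of diameter D = 2.72 m at depth y = 0.962 m, the central angle is θ = 2 arccos(1 − 2y/D) = 2.548 rad. Then A = (D²/8)(θ − sin θ) = 1.838 m² and P = Dθ/2 = 3.465 m.
Hydraulic radius R = A/P = 1.838/3.465 = 0.5306 m.
V = (1/n) R^(2/3) √S = (1/0.013) × 0.5306^(2/3) × √0.0083 = 4.593 m/s. Hydraulic depth D_h = A/T = 1.838/2.601 = 0.7068 m.
Froude number Fr = V/√(g·D_h) = 4.593/√(9.81×0.7068) = 1.74, which is greater than 1, so the flow is supercritical.

supercritical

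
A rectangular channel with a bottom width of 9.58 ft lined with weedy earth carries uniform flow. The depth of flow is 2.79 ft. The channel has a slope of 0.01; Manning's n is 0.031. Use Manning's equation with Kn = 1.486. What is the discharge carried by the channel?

Flow area A = b·y = 9.58 × 2.79 = 26.73 ft². Wetted perimeter P = b + 2y = 9.58 + 2×2.79 = 15.16 ft.
Hydraulic radius R = A/P = 26.73/15.16 = 1.763 ft.
Manning's equation: Q = (1.486/n) A R^(2/3) S^(1/2) = (1.486/0.031) × 26.73 × 1.763^(2/3) × 0.01^(1/2) = 187 ft³/s.

Q = 187 ft³/s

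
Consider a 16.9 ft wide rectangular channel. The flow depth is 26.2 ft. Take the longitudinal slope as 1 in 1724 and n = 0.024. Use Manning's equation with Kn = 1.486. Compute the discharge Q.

Flow area A = b·y = 16.9 × 26.2 = 442.8 ft². Wetted perimeter P = b + 2y = 16.9 + 2×26.2 = 69.3 ft.
Hydraulic radius R = A/P = 442.8/69.3 = 6.389 ft.
Manning's equation: Q = (1.486/n) A R^(2/3) S^(1/2) = (1.486/0.024) × 442.8 × 6.389^(2/3) × 0.00058^(1/2) = 2270 ft³/s.

Q = 2270 ft³/s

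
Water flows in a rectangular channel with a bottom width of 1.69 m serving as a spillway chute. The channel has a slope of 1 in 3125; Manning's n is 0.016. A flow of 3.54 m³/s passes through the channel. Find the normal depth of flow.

Manning's equation rearranged: A R^(2/3) = nQ / (1·√S) = 0.016 × 3.54 / (√0.00032) = 3.166.
Trying y = 1.92 m: A R^(2/3) = 2.274 — low.
Trying y = 3.17 m: A R^(2/3) = 4.09 — high.
Trying y = 2.54 m: A R^(2/3) = 3.168 — ≈ 3.166.

y_n = 2.54 m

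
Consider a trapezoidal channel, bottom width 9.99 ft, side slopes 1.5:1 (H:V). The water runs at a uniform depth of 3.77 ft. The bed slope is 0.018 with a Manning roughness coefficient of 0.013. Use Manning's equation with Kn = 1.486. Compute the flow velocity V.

With bottom width b = 9.99 ft and side slope z = 1.5: A = (b + zy)y = (9.99 + 1.5×3.77)×3.77 = 58.98 ft²; P = b + 2y√(1+z²) = 9.99 + 2×3.77×1.803 = 23.58 ft.
Hydraulic radius R = A/P = 58.98/23.58 = 2.501 ft.
From Manning's equation, V = (1.486/n) R^(2/3) S^(1/2) = (1.486/0.013) × 2.501^(2/3) × 0.018^(1/2) = 28.3 ft/s.

V = 28.3 ft/s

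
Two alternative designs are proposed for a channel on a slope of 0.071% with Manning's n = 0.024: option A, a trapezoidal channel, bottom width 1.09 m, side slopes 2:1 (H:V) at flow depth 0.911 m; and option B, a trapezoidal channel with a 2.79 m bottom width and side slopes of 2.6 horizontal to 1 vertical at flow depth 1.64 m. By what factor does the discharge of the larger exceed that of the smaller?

Channel A: With bottom width b = 1.09 m and side slope z = 2: A = (b + zy)y = (1.09 + 2×0.911)×0.911 = 2.653 m²; P = b + 2y√(1+z²) = 1.09 + 2×0.911×2.236 = 5.164 m. Hydraulic radius R = A/P = 2.653/5.164 = 0.5137 m. Q_A = (1/0.024)·2.653·0.5137^(2/3)·√0.00071 = 1.889 m³/s.
Channel B: With bottom width b = 2.79 m and side slope z = 2.6: A = (b + zy)y = (2.79 + 2.6×1.64)×1.64 = 11.57 m²; P = b + 2y√(1+z²) = 2.79 + 2×1.64×2.786 = 11.93 m. Hydraulic radius R = A/P = 11.57/11.93 = 0.9699 m. Q_B = (1/0.024)·11.57·0.9699^(2/3)·√0.00071 = 12.59 m³/s.
The larger discharge is 12.59 m³/s and the smaller is 1.889 m³/s; the ratio is 6.66.

6.66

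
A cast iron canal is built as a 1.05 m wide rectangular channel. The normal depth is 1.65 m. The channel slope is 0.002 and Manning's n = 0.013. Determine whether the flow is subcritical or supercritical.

Flow area A = b·y = 1.05 × 1.65 = 1.732 m². Wetted perimeter P = b + 2y = 1.05 + 2×1.65 = 4.35 m.
Hydraulic radius R = A/P = 1.732/4.35 = 0.3983 m.
V = (1/n) R^(2/3) √S = (1/0.013) × 0.3983^(2/3) × √0.002 = 1.862 m/s. Hydraulic depth D_h = A/T = 1.732/1.05 = 1.65 m.
Froude number Fr = V/√(g·D_h) = 1.862/√(9.81×1.65) = 0.463, which is less than 1, so the flow is subcritical.

subcritical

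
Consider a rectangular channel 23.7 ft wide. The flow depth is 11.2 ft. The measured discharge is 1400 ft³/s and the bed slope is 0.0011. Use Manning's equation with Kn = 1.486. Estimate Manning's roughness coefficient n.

n = 0.03

Flow area A = b·y = 23.7 × 11.2 = 265.4 ft². Wetted perimeter P = b + 2y = 23.7 + 2×11.2 = 46.1 ft.
Hydraulic radius R = A/P = 265.4/46.1 = 5.758 ft.
Rearranging Manning's equation: n = (1.486/Q) A R^(2/3) S^(1/2) = (1.486/1400) × 265.4 × 5.758^(2/3) × √0.0011 = 0.03.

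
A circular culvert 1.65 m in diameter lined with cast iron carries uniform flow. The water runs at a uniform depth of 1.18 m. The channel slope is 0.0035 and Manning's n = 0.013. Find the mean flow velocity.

For a circular section of diameter D = 1.65 m at depth y = 1.18 m, the central angle is θ = 2 arccos(1 − 2y/D) = 4.031 rad. Then A = (D²/8)(θ − sin θ) = 1.636 m² and P = Dθ/2 = 3.326 m.
Hydraulic radius R = A/P = 1.636/3.326 = 0.492 m.
From Manning's equation, V = (1/n) R^(2/3) S^(1/2) = (1/0.013) × 0.492^(2/3) × 0.0035^(1/2) = 2.84 m/s.

V = 2.84 m/s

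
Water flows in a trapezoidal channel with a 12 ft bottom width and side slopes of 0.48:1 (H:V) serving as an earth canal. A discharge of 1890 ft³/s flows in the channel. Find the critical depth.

y_c = 8.17 ft

At critical depth, Q² T / (g A³) = 1, i.e. A³/T = Q²/g = 1890²/32.2 = 110900.
Try y = 6 ft: A³/T = 40070 — too small.
Try y = 8.17 ft: A³/T = 110900 — close enough.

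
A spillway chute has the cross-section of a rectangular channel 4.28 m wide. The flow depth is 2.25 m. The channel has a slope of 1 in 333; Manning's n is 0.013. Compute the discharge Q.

Q = 43.2 m³/s

Flow area A = b·y = 4.28 × 2.25 = 9.63 m². Wetted perimeter P = b + 2y = 4.28 + 2×2.25 = 8.78 m.
Hydraulic radius R = A/P = 9.63/8.78 = 1.097 m.
Manning's equation: Q = (1/n) A R^(2/3) S^(1/2) = (1/0.013) × 9.63 × 1.097^(2/3) × 0.003003^(1/2) = 43.2 m³/s.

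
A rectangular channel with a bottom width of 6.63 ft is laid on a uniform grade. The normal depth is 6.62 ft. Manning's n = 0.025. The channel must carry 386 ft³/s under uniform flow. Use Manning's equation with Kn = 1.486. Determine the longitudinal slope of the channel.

Flow area A = b·y = 6.63 × 6.62 = 43.89 ft². Wetted perimeter P = b + 2y = 6.63 + 2×6.62 = 19.87 ft.
Hydraulic radius R = A/P = 43.89/19.87 = 2.209 ft.
From Manning's equation, S = [nQ / (1.486 A R^(2/3))]² = [0.025 × 386 / (1.486 × 43.89 × 2.209^(2/3))]² = 0.00761.

S = 0.00761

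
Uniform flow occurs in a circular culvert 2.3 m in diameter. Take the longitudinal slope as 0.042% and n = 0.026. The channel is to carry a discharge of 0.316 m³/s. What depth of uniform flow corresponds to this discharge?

y_n = 0.58 m

Manning's equation rearranged: A R^(2/3) = nQ / (1·√S) = 0.026 × 0.316 / (√0.00042) = 0.4009.
At y = 0.422 m: A R^(2/3) = 0.2112 — low.
At y = 0.693 m: A R^(2/3) = 0.5674 — high.
At y = 0.58 m: A R^(2/3) = 0.4003 — close enough.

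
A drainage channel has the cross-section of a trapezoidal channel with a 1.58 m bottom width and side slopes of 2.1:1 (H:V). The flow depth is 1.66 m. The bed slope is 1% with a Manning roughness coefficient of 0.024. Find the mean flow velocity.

V = 3.9 m/s

With bottom width b = 1.58 m and side slope z = 2.1: A = (b + zy)y = (1.58 + 2.1×1.66)×1.66 = 8.41 m²; P = b + 2y√(1+z²) = 1.58 + 2×1.66×2.326 = 9.302 m.
Hydraulic radius R = A/P = 8.41/9.302 = 0.904 m.
From Manning's equation, V = (1/n) R^(2/3) S^(1/2) = (1/0.024) × 0.904^(2/3) × 0.01^(1/2) = 3.9 m/s.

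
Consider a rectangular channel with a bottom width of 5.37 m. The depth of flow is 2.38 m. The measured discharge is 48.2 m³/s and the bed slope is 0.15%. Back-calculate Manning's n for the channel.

Flow area A = b·y = 5.37 × 2.38 = 12.78 m². Wetted perimeter P = b + 2y = 5.37 + 2×2.38 = 10.13 m.
Hydraulic radius R = A/P = 12.78/10.13 = 1.262 m.
Rearranging Manning's equation: n = (1/Q) A R^(2/3) S^(1/2) = (1/48.2) × 12.78 × 1.262^(2/3) × √0.0015 = 0.012.

n = 0.012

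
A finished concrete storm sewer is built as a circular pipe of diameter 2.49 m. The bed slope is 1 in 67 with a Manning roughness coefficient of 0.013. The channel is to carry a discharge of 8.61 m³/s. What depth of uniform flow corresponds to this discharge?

y_n = 0.863 m

Manning's equation rearranged: A R^(2/3) = nQ / (1·√S) = 0.013 × 8.61 / (√0.01493) = 0.9162.
Try y = 0.753 m: A R^(2/3) = 0.7061 — low.
Try y = 0.947 m: A R^(2/3) = 1.09 — high.
Try y = 0.863 m: A R^(2/3) = 0.9164 — ≈ 0.9162.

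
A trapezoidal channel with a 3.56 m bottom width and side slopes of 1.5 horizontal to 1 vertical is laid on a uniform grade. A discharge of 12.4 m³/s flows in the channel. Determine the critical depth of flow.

At critical depth, Q² T / (g A³) = 1, i.e. A³/T = Q²/g = 12.4²/9.81 = 15.67.
Try y = 0.775 m: A³/T = 8.331 — low.
Try y = 1.17 m: A³/T = 34.01 — high.
Try y = 0.935 m: A³/T = 15.69 — ≈ 15.67.

y_c = 0.935 m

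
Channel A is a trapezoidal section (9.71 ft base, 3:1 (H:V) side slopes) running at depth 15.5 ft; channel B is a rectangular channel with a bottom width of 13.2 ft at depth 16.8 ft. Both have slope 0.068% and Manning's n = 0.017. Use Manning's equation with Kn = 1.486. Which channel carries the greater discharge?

channel A

Channel A: With bottom width b = 9.71 ft and side slope z = 3: A = (b + zy)y = (9.71 + 3×15.5)×15.5 = 871.3 ft²; P = b + 2y√(1+z²) = 9.71 + 2×15.5×3.162 = 107.7 ft. Hydraulic radius R = A/P = 871.3/107.7 = 8.087 ft. Q_A = (1.486/0.017)·871.3·8.087^(2/3)·√0.00068 = 8001 ft³/s.
Channel B: Flow area A = b·y = 13.2 × 16.8 = 221.8 ft². Wetted perimeter P = b + 2y = 13.2 + 2×16.8 = 46.8 ft. Hydraulic radius R = A/P = 221.8/46.8 = 4.738 ft. Q_B = (1.486/0.017)·221.8·4.738^(2/3)·√0.00068 = 1426 ft³/s.
Q_A = 8001 ft³/s vs Q_B = 1426 ft³/s, so channel A carries more.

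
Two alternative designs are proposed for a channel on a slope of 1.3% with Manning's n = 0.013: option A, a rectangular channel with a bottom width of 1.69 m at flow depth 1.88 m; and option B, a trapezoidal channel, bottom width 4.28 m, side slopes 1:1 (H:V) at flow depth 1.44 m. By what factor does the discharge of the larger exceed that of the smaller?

3.68

Channel A: Flow area A = b·y = 1.69 × 1.88 = 3.177 m². Wetted perimeter P = b + 2y = 1.69 + 2×1.88 = 5.45 m. Hydraulic radius R = A/P = 3.177/5.45 = 0.583 m. Q_A = (1/0.013)·3.177·0.583^(2/3)·√0.013 = 19.45 m³/s.
Channel B: With bottom width b = 4.28 m and side slope z = 1: A = (b + zy)y = (4.28 + 1×1.44)×1.44 = 8.237 m²; P = b + 2y√(1+z²) = 4.28 + 2×1.44×1.414 = 8.353 m. Hydraulic radius R = A/P = 8.237/8.353 = 0.9861 m. Q_B = (1/0.013)·8.237·0.9861^(2/3)·√0.013 = 71.57 m³/s.
The larger discharge is 71.57 m³/s and the smaller is 19.45 m³/s; the ratio is 3.68.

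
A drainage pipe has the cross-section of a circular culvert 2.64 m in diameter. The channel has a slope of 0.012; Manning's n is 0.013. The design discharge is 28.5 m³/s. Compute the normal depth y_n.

y_n = 1.81 m

Manning's equation rearranged: A R^(2/3) = nQ / (1·√S) = 0.013 × 28.5 / (√0.012) = 3.382.
Try y = 1.27 m: A R^(2/3) = 1.942 — low.
Try y = 1.81 m: A R^(2/3) = 3.38 — matches.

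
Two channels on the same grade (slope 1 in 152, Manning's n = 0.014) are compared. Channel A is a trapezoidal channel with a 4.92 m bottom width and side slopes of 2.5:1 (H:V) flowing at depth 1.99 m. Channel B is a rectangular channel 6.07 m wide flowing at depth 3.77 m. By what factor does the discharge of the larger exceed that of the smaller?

1.41

Channel A: With bottom width b = 4.92 m and side slope z = 2.5: A = (b + zy)y = (4.92 + 2.5×1.99)×1.99 = 19.69 m²; P = b + 2y√(1+z²) = 4.92 + 2×1.99×2.693 = 15.64 m. Hydraulic radius R = A/P = 19.69/15.64 = 1.259 m. Q_A = (1/0.014)·19.69·1.259^(2/3)·√0.006579 = 133 m³/s.
Channel B: Flow area A = b·y = 6.07 × 3.77 = 22.88 m². Wetted perimeter P = b + 2y = 6.07 + 2×3.77 = 13.61 m. Hydraulic radius R = A/P = 22.88/13.61 = 1.681 m. Q_B = (1/0.014)·22.88·1.681^(2/3)·√0.006579 = 187.5 m³/s.
The larger discharge is 187.5 m³/s and the smaller is 133 m³/s; the ratio is 1.41.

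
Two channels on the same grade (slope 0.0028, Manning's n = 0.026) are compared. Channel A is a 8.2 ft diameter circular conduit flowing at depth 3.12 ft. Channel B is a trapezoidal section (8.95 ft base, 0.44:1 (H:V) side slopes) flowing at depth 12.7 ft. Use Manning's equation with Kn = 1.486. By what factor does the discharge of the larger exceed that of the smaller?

Channel A: For a circular section of diameter D = 8.2 ft at depth y = 3.12 ft, the central angle is θ = 2 arccos(1 − 2y/D) = 2.659 rad. Then A = (D²/8)(θ − sin θ) = 18.45 ft² and P = Dθ/2 = 10.9 ft. Hydraulic radius R = A/P = 18.45/10.9 = 1.692 ft. Q_A = (1.486/0.026)·18.45·1.692^(2/3)·√0.0028 = 79.22 ft³/s.
Channel B: With bottom width b = 8.95 ft and side slope z = 0.44: A = (b + zy)y = (8.95 + 0.44×12.7)×12.7 = 184.6 ft²; P = b + 2y√(1+z²) = 8.95 + 2×12.7×1.093 = 36.7 ft. Hydraulic radius R = A/P = 184.6/36.7 = 5.031 ft. Q_B = (1.486/0.026)·184.6·5.031^(2/3)·√0.0028 = 1639 ft³/s.
The larger discharge is 1639 ft³/s and the smaller is 79.22 ft³/s; the ratio is 20.7.

20.7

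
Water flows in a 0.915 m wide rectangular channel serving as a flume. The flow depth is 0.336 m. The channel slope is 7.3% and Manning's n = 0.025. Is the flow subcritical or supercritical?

Flow area A = b·y = 0.915 × 0.336 = 0.3074 m². Wetted perimeter P = b + 2y = 0.915 + 2×0.336 = 1.587 m.
Hydraulic radius R = A/P = 0.3074/1.587 = 0.1937 m.
V = (1/n) R^(2/3) √S = (1/0.025) × 0.1937^(2/3) × √0.073 = 3.618 m/s. Hydraulic depth D_h = A/T = 0.3074/0.915 = 0.336 m.
Froude number Fr = V/√(g·D_h) = 3.618/√(9.81×0.336) = 1.99, which is greater than 1, so the flow is supercritical.

supercritical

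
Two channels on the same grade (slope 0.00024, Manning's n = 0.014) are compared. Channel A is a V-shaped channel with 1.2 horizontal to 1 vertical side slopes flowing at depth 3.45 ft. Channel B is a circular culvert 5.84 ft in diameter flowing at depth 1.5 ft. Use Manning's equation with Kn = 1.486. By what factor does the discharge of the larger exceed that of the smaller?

3.46

Channel A: For a triangular section with side slope z = 1.2: A = zy² = 1.2×3.45² = 14.28 ft²; P = 2y√(1+z²) = 2×3.45×1.562 = 10.78 ft. Hydraulic radius R = A/P = 14.28/10.78 = 1.325 ft. Q_A = (1.486/0.014)·14.28·1.325^(2/3)·√0.00024 = 28.34 ft³/s.
Channel B: For a circular section of diameter D = 5.84 ft at depth y = 1.5 ft, the central angle is θ = 2 arccos(1 − 2y/D) = 2.126 rad. Then A = (D²/8)(θ − sin θ) = 5.44 ft² and P = Dθ/2 = 6.208 ft. Hydraulic radius R = A/P = 5.44/6.208 = 0.8763 ft. Q_B = (1.486/0.014)·5.44·0.8763^(2/3)·√0.00024 = 8.192 ft³/s.
The larger discharge is 28.34 ft³/s and the smaller is 8.192 ft³/s; the ratio is 3.46.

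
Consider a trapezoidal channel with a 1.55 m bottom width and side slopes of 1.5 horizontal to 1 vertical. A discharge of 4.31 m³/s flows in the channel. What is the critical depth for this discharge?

y_c = 0.727 m

At critical depth, Q² T / (g A³) = 1, i.e. A³/T = Q²/g = 4.31²/9.81 = 1.894.
At y = 0.814 m: A³/T = 2.875 — over.
At y = 0.58 m: A³/T = 0.8405 — short.
At y = 0.727 m: A³/T = 1.896 — matches.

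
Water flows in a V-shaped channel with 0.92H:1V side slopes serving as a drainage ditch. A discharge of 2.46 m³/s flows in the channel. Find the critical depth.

At critical depth, Q² T / (g A³) = 1, i.e. A³/T = Q²/g = 2.46²/9.81 = 0.6169.
Trying y = 1.2 m: A³/T = 1.053 — over.
Trying y = 0.741 m: A³/T = 0.09454 — short.
Trying y = 1.08 m: A³/T = 0.6218 — matches.

y_c = 1.08 m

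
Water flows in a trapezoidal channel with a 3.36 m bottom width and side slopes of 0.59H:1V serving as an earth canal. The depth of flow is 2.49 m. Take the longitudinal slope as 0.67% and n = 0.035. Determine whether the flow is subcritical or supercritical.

With bottom width b = 3.36 m and side slope z = 0.59: A = (b + zy)y = (3.36 + 0.59×2.49)×2.49 = 12.02 m²; P = b + 2y√(1+z²) = 3.36 + 2×2.49×1.161 = 9.142 m.
Hydraulic radius R = A/P = 12.02/9.142 = 1.315 m.
V = (1/n) R^(2/3) √S = (1/0.035) × 1.315^(2/3) × √0.0067 = 2.807 m/s. Hydraulic depth D_h = A/T = 12.02/6.298 = 1.909 m.
Froude number Fr = V/√(g·D_h) = 2.807/√(9.81×1.909) = 0.649, which is less than 1, so the flow is subcritical.

subcritical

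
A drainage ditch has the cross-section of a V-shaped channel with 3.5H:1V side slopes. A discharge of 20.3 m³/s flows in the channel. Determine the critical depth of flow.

At critical depth, Q² T / (g A³) = 1, i.e. A³/T = Q²/g = 20.3²/9.81 = 42.01.
At y = 1.05 m: A³/T = 7.817 — low.
At y = 1.88 m: A³/T = 143.8 — high.
At y = 1.47 m: A³/T = 42.04 — close enough.

y_c = 1.47 m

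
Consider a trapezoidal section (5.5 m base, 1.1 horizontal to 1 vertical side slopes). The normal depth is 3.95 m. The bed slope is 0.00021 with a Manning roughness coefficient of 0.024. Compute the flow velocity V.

With bottom width b = 5.5 m and side slope z = 1.1: A = (b + zy)y = (5.5 + 1.1×3.95)×3.95 = 38.89 m²; P = b + 2y√(1+z²) = 5.5 + 2×3.95×1.487 = 17.24 m.
Hydraulic radius R = A/P = 38.89/17.24 = 2.255 m.
From Manning's equation, V = (1/n) R^(2/3) S^(1/2) = (1/0.024) × 2.255^(2/3) × 0.00021^(1/2) = 1.04 m/s.

V = 1.04 m/s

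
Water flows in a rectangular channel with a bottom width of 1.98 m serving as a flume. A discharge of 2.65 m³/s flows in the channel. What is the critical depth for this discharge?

y_c = 0.567 m

For a rectangular channel, critical depth y_c = (q²/g)^(1/3) where q = Q/b = 2.65/1.98 = 1.338 m²/s.
So y_c = (1.338²/9.81)^(1/3) = 0.567 m.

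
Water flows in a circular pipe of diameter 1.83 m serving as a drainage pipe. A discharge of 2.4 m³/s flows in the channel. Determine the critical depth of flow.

y_c = 0.752 m

At critical depth, Q² T / (g A³) = 1, i.e. A³/T = Q²/g = 2.4²/9.81 = 0.5872.
Try y = 0.858 m: A³/T = 0.972 — over.
Try y = 0.64 m: A³/T = 0.3154 — short.
Try y = 0.752 m: A³/T = 0.5866 — close enough.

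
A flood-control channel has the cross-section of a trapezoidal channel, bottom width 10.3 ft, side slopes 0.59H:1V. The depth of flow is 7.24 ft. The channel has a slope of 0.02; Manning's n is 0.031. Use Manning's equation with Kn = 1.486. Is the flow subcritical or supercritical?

With bottom width b = 10.3 ft and side slope z = 0.59: A = (b + zy)y = (10.3 + 0.59×7.24)×7.24 = 105.5 ft²; P = b + 2y√(1+z²) = 10.3 + 2×7.24×1.161 = 27.11 ft.
Hydraulic radius R = A/P = 105.5/27.11 = 3.891 ft.
V = (1.486/n) R^(2/3) √S = (1.486/0.031) × 3.891^(2/3) × √0.02 = 16.77 ft/s. Hydraulic depth D_h = A/T = 105.5/18.84 = 5.599 ft.
Froude number Fr = V/√(g·D_h) = 16.77/√(32.2×5.599) = 1.25, which is greater than 1, so the flow is supercritical.

supercritical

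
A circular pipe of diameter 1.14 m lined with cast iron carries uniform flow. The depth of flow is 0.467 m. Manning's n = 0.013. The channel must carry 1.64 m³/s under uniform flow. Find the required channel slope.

S = 0.0188

For a circular section of diameter D = 1.14 m at depth y = 0.467 m, the central angle is θ = 2 arccos(1 − 2y/D) = 2.778 rad. Then A = (D²/8)(θ − sin θ) = 0.3936 m² and P = Dθ/2 = 1.584 m.
Hydraulic radius R = A/P = 0.3936/1.584 = 0.2485 m.
From Manning's equation, S = [nQ / (1 A R^(2/3))]² = [0.013 × 1.64 / (1 × 0.3936 × 0.2485^(2/3))]² = 0.0188.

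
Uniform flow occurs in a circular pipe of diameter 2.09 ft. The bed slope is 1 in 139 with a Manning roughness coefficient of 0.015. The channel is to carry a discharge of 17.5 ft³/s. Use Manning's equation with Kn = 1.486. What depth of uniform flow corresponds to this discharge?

Manning's equation rearranged: A R^(2/3) = nQ / (1.486·√S) = 0.015 × 17.5 / (1.486 × √0.007194) = 2.083.
At y = 1.15 ft: A R^(2/3) = 1.304 — too small.
At y = 1.94 ft: A R^(2/3) = 2.392 — too large.
At y = 1.6 ft: A R^(2/3) = 2.077 — matches.

y_n = 1.6 ft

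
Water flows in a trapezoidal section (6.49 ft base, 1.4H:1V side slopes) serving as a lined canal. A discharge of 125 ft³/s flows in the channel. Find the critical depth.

At critical depth, Q² T / (g A³) = 1, i.e. A³/T = Q²/g = 125²/32.2 = 485.2.
Trying y = 2.37 ft: A³/T = 956.9 — too large.
Trying y = 1.95 ft: A³/T = 486.3 — matches.

y_c = 1.95 ft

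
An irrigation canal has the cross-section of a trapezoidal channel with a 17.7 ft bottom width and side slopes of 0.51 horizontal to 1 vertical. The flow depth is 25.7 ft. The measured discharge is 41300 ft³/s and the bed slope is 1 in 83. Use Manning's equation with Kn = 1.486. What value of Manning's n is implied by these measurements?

With bottom width b = 17.7 ft and side slope z = 0.51: A = (b + zy)y = (17.7 + 0.51×25.7)×25.7 = 791.7 ft²; P = b + 2y√(1+z²) = 17.7 + 2×25.7×1.123 = 75.4 ft.
Hydraulic radius R = A/P = 791.7/75.4 = 10.5 ft.
Rearranging Manning's equation: n = (1.486/Q) A R^(2/3) S^(1/2) = (1.486/41300) × 791.7 × 10.5^(2/3) × √0.01205 = 0.015.

n = 0.015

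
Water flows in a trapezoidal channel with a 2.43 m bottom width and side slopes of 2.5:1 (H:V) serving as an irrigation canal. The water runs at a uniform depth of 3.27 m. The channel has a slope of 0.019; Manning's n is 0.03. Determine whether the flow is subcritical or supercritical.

supercritical

With bottom width b = 2.43 m and side slope z = 2.5: A = (b + zy)y = (2.43 + 2.5×3.27)×3.27 = 34.68 m²; P = b + 2y√(1+z²) = 2.43 + 2×3.27×2.693 = 20.04 m.
Hydraulic radius R = A/P = 34.68/20.04 = 1.731 m.
V = (1/n) R^(2/3) √S = (1/0.03) × 1.731^(2/3) × √0.019 = 6.623 m/s. Hydraulic depth D_h = A/T = 34.68/18.78 = 1.847 m.
Froude number Fr = V/√(g·D_h) = 6.623/√(9.81×1.847) = 1.56, which is greater than 1, so the flow is supercritical.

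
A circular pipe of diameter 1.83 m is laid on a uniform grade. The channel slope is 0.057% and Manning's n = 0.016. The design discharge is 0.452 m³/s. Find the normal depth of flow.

Manning's equation rearranged: A R^(2/3) = nQ / (1·√S) = 0.016 × 0.452 / (√0.00057) = 0.3029.
At y = 0.616 m: A R^(2/3) = 0.3814 — high.
At y = 0.411 m: A R^(2/3) = 0.1728 — low.
At y = 0.546 m: A R^(2/3) = 0.3026 — matches.

y_n = 0.546 m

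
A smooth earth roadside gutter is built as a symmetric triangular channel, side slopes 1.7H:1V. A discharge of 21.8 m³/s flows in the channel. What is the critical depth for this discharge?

y_c = 2.02 m

At critical depth, Q² T / (g A³) = 1, i.e. A³/T = Q²/g = 21.8²/9.81 = 48.44.
Try y = 1.82 m: A³/T = 28.86 — short.
Try y = 2.25 m: A³/T = 83.33 — over.
Try y = 2.02 m: A³/T = 48.6 — close enough.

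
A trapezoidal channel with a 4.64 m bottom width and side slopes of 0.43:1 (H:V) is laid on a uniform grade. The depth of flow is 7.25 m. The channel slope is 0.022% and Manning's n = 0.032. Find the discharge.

With bottom width b = 4.64 m and side slope z = 0.43: A = (b + zy)y = (4.64 + 0.43×7.25)×7.25 = 56.24 m²; P = b + 2y√(1+z²) = 4.64 + 2×7.25×1.089 = 20.42 m.
Hydraulic radius R = A/P = 56.24/20.42 = 2.754 m.
Manning's equation: Q = (1/n) A R^(2/3) S^(1/2) = (1/0.032) × 56.24 × 2.754^(2/3) × 0.00022^(1/2) = 51.2 m³/s.

Q = 51.2 m³/s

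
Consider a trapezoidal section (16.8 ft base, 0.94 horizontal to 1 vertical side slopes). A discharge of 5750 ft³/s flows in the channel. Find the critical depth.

y_c = 12.2 ft

At critical depth, Q² T / (g A³) = 1, i.e. A³/T = Q²/g = 5750²/32.2 = 1027000.
At y = 15 ft: A³/T = 2213000 — too large.
At y = 10.5 ft: A³/T = 601000 — too small.
At y = 12.2 ft: A³/T = 1032000 — ≈ 1027000.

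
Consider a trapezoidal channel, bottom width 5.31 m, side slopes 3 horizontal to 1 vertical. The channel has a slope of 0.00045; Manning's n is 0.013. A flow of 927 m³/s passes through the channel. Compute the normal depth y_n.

y_n = 7.77 m

Manning's equation rearranged: A R^(2/3) = nQ / (1·√S) = 0.013 × 927 / (√0.00045) = 568.1.
Try y = 5.56 m: A R^(2/3) = 255.5 — too small.
Try y = 8.88 m: A R^(2/3) = 786.5 — too large.
Try y = 7.77 m: A R^(2/3) = 568.2 — close enough.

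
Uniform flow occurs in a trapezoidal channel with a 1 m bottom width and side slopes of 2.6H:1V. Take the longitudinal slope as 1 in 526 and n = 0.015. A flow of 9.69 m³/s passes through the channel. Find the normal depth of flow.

Manning's equation rearranged: A R^(2/3) = nQ / (1·√S) = 0.015 × 9.69 / (√0.001901) = 3.334.
At y = 0.927 m: A R^(2/3) = 2.025 — low.
At y = 1.35 m: A R^(2/3) = 4.866 — high.
At y = 1.15 m: A R^(2/3) = 3.334 — close enough.

y_n = 1.15 m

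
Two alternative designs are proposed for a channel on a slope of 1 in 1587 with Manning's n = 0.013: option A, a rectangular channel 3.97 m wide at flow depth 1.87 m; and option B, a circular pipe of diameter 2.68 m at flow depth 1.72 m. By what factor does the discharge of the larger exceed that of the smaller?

Channel A: Flow area A = b·y = 3.97 × 1.87 = 7.424 m². Wetted perimeter P = b + 2y = 3.97 + 2×1.87 = 7.71 m. Hydraulic radius R = A/P = 7.424/7.71 = 0.9629 m. Q_A = (1/0.013)·7.424·0.9629^(2/3)·√0.0006301 = 13.98 m³/s.
Channel B: For a circular section of diameter D = 2.68 m at depth y = 1.72 m, the central angle is θ = 2 arccos(1 − 2y/D) = 3.717 rad. Then A = (D²/8)(θ − sin θ) = 3.825 m² and P = Dθ/2 = 4.98 m. Hydraulic radius R = A/P = 3.825/4.98 = 0.768 m. Q_B = (1/0.013)·3.825·0.768^(2/3)·√0.0006301 = 6.194 m³/s.
The larger discharge is 13.98 m³/s and the smaller is 6.194 m³/s; the ratio is 2.26.

2.26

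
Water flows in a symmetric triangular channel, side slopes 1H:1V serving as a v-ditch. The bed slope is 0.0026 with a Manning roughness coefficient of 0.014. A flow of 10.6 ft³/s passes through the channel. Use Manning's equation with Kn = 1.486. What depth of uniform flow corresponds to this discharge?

y_n = 1.67 ft

Manning's equation rearranged: A R^(2/3) = nQ / (1.486·√S) = 0.014 × 10.6 / (1.486 × √0.0026) = 1.959.
At y = 1.31 ft: A R^(2/3) = 1.027 — too small.
At y = 2.11 ft: A R^(2/3) = 3.662 — too large.
At y = 1.67 ft: A R^(2/3) = 1.963 — matches.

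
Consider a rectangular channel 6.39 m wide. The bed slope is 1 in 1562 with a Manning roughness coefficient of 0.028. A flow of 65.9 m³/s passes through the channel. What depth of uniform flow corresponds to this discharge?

y_n = 6.8 m

Manning's equation rearranged: A R^(2/3) = nQ / (1·√S) = 0.028 × 65.9 / (√0.0006402) = 72.93.
At y = 4.78 m: A R^(2/3) = 47.1 — too small.
At y = 6.8 m: A R^(2/3) = 72.91 — ≈ 72.93.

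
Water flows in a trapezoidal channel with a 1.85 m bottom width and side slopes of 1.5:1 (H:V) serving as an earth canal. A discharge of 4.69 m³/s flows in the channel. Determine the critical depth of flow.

y_c = 0.711 m

At critical depth, Q² T / (g A³) = 1, i.e. A³/T = Q²/g = 4.69²/9.81 = 2.242.
Trying y = 0.504 m: A³/T = 0.6739 — short.
Trying y = 0.781 m: A³/T = 3.134 — over.
Trying y = 0.711 m: A³/T = 2.239 — ≈ 2.242.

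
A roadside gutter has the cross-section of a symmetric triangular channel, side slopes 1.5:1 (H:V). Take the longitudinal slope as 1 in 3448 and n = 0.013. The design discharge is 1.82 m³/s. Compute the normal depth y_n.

y_n = 1.21 m

Manning's equation rearranged: A R^(2/3) = nQ / (1·√S) = 0.013 × 1.82 / (√0.00029) = 1.389.
Try y = 1.48 m: A R^(2/3) = 2.378 — too large.
Try y = 0.838 m: A R^(2/3) = 0.5218 — too small.
Try y = 1.21 m: A R^(2/3) = 1.39 — matches.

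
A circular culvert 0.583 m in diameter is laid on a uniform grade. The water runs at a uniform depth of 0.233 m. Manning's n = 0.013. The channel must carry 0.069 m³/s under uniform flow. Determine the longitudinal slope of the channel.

S = 0.0013

For a circular section of diameter D = 0.583 m at depth y = 0.233 m, the central angle is θ = 2 arccos(1 − 2y/D) = 2.737 rad. Then A = (D²/8)(θ − sin θ) = 0.0996 m² and P = Dθ/2 = 0.798 m.
Hydraulic radius R = A/P = 0.0996/0.798 = 0.1248 m.
From Manning's equation, S = [nQ / (1 A R^(2/3))]² = [0.013 × 0.069 / (1 × 0.0996 × 0.1248^(2/3))]² = 0.0013.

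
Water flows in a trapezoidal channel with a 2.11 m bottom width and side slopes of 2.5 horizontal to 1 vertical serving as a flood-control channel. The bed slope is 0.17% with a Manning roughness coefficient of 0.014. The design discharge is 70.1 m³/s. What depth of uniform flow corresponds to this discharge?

Manning's equation rearranged: A R^(2/3) = nQ / (1·√S) = 0.014 × 70.1 / (√0.0017) = 23.8.
At y = 2.64 m: A R^(2/3) = 28.89 — high.
At y = 2.43 m: A R^(2/3) = 23.8 — close enough.

y_n = 2.43 m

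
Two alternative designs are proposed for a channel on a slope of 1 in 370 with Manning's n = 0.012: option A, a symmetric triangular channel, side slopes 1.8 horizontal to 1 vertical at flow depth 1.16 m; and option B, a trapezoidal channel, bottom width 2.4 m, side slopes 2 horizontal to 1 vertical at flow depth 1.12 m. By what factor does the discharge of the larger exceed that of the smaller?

Channel A: For a triangular section with side slope z = 1.8: A = zy² = 1.8×1.16² = 2.422 m²; P = 2y√(1+z²) = 2×1.16×2.059 = 4.777 m. Hydraulic radius R = A/P = 2.422/4.777 = 0.507 m. Q_A = (1/0.012)·2.422·0.507^(2/3)·√0.002703 = 6.672 m³/s.
Channel B: With bottom width b = 2.4 m and side slope z = 2: A = (b + zy)y = (2.4 + 2×1.12)×1.12 = 5.197 m²; P = b + 2y√(1+z²) = 2.4 + 2×1.12×2.236 = 7.409 m. Hydraulic radius R = A/P = 5.197/7.409 = 0.7014 m. Q_B = (1/0.012)·5.197·0.7014^(2/3)·√0.002703 = 17.77 m³/s.
The larger discharge is 17.77 m³/s and the smaller is 6.672 m³/s; the ratio is 2.66.

2.66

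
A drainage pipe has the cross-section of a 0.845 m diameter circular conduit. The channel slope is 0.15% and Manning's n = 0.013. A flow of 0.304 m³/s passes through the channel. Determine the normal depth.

Manning's equation rearranged: A R^(2/3) = nQ / (1·√S) = 0.013 × 0.304 / (√0.0015) = 0.102.
At y = 0.491 m: A R^(2/3) = 0.1272 — too large.
At y = 0.309 m: A R^(2/3) = 0.05679 — too small.
At y = 0.429 m: A R^(2/3) = 0.1021 — close enough.

y_n = 0.429 m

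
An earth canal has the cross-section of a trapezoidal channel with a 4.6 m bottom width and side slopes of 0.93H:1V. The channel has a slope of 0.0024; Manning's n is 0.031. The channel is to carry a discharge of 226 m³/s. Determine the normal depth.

Manning's equation rearranged: A R^(2/3) = nQ / (1·√S) = 0.031 × 226 / (√0.0024) = 143.
Try y = 5.25 m: A R^(2/3) = 94.82 — too small.
Try y = 6.42 m: A R^(2/3) = 143.2 — ≈ 143.

y_n = 6.42 m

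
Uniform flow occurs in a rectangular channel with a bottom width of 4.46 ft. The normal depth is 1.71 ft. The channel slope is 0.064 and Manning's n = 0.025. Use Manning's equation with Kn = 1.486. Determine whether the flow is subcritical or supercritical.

supercritical

Flow area A = b·y = 4.46 × 1.71 = 7.627 ft². Wetted perimeter P = b + 2y = 4.46 + 2×1.71 = 7.88 ft.
Hydraulic radius R = A/P = 7.627/7.88 = 0.9678 ft.
V = (1.486/n) R^(2/3) √S = (1.486/0.025) × 0.9678^(2/3) × √0.064 = 14.71 ft/s. Hydraulic depth D_h = A/T = 7.627/4.46 = 1.71 ft.
Froude number Fr = V/√(g·D_h) = 14.71/√(32.2×1.71) = 1.98, which is greater than 1, so the flow is supercritical.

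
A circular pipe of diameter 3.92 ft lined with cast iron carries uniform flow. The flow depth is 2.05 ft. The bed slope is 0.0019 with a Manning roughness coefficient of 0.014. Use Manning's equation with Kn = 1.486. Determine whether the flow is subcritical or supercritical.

For a circular section of diameter D = 3.92 ft at depth y = 2.05 ft, the central angle is θ = 2 arccos(1 − 2y/D) = 3.233 rad. Then A = (D²/8)(θ − sin θ) = 6.387 ft² and P = Dθ/2 = 6.338 ft.
Hydraulic radius R = A/P = 6.387/6.338 = 1.008 ft.
V = (1.486/n) R^(2/3) √S = (1.486/0.014) × 1.008^(2/3) × √0.0019 = 4.651 ft/s. Hydraulic depth D_h = A/T = 6.387/3.916 = 1.631 ft.
Froude number Fr = V/√(g·D_h) = 4.651/√(32.2×1.631) = 0.642, which is less than 1, so the flow is subcritical.

subcritical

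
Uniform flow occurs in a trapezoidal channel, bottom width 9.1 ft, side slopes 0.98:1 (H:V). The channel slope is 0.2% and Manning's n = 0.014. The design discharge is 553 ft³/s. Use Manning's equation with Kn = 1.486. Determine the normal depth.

y_n = 4.41 ft

Manning's equation rearranged: A R^(2/3) = nQ / (1.486·√S) = 0.014 × 553 / (1.486 × √0.002) = 116.5.
Trying y = 3.87 ft: A R^(2/3) = 91.97 — low.
Trying y = 4.41 ft: A R^(2/3) = 116.5 — matches.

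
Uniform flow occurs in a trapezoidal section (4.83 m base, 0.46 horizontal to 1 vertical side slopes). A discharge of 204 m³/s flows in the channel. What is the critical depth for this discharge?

At critical depth, Q² T / (g A³) = 1, i.e. A³/T = Q²/g = 204²/9.81 = 4242.
Try y = 4.18 m: A³/T = 2592 — low.
Try y = 4.82 m: A³/T = 4230 — matches.

y_c = 4.82 m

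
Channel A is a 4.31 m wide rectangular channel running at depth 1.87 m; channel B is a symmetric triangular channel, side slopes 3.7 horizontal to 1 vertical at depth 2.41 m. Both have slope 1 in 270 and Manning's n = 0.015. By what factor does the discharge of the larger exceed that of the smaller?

2.95

Channel A: Flow area A = b·y = 4.31 × 1.87 = 8.06 m². Wetted perimeter P = b + 2y = 4.31 + 2×1.87 = 8.05 m. Hydraulic radius R = A/P = 8.06/8.05 = 1.001 m. Q_A = (1/0.015)·8.06·1.001^(2/3)·√0.003704 = 32.73 m³/s.
Channel B: For a triangular section with side slope z = 3.7: A = zy² = 3.7×2.41² = 21.49 m²; P = 2y√(1+z²) = 2×2.41×3.833 = 18.47 m. Hydraulic radius R = A/P = 21.49/18.47 = 1.163 m. Q_B = (1/0.015)·21.49·1.163^(2/3)·√0.003704 = 96.44 m³/s.
The larger discharge is 96.44 m³/s and the smaller is 32.73 m³/s; the ratio is 2.95.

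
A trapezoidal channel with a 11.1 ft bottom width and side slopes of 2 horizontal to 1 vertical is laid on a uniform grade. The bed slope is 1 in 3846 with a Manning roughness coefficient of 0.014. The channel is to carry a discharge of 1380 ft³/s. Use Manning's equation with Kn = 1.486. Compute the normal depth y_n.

y_n = 9.16 ft

Manning's equation rearranged: A R^(2/3) = nQ / (1.486·√S) = 0.014 × 1380 / (1.486 × √0.00026) = 806.3.
At y = 10.6 ft: A R^(2/3) = 1112 — high.
At y = 7.93 ft: A R^(2/3) = 590.6 — low.
At y = 9.16 ft: A R^(2/3) = 806.4 — close enough.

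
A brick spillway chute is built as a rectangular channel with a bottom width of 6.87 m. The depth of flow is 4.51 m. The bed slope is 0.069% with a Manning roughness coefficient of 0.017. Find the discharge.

Flow area A = b·y = 6.87 × 4.51 = 30.98 m². Wetted perimeter P = b + 2y = 6.87 + 2×4.51 = 15.89 m.
Hydraulic radius R = A/P = 30.98/15.89 = 1.95 m.
Manning's equation: Q = (1/n) A R^(2/3) S^(1/2) = (1/0.017) × 30.98 × 1.95^(2/3) × 0.00069^(1/2) = 74.7 m³/s.

Q = 74.7 m³/s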